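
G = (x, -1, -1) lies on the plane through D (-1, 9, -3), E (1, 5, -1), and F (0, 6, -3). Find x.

A normal to the plane is n = DE × DF = (6, 2, -2).
G lies in the plane iff n · DG = 0.
This gives (6)x + (-18) = 0, so x = 3.

3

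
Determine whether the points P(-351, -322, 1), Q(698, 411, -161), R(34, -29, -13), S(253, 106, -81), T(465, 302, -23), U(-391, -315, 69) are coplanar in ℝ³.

No

The plane through P, Q, R has normal n = PQ × PR = (37204, -47684, 25152) and equation n·X = 2320796.
Checking the remaining points: n·S = 2320796, n·T = 2320796, n·U = 2209184.
Since n·U = 2209184 ≠ 2320796, U is off the plane and the points are not all coplanar.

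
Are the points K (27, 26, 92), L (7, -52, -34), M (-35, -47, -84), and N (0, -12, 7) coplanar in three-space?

No

With K as base: KL = (-20, -78, -126), KM = (-62, -73, -176), KN = (-27, -38, -85).
KM × KN = (-483, -518, 385).
KL · (KM × KN) = 1554.
Since 1554 ≠ 0, the four points are not coplanar.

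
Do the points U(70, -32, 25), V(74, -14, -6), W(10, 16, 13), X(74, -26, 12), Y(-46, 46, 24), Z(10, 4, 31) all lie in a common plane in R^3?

Yes

The plane through U, V, W has normal n = UV × UW = (1272, 1908, 1272) and equation n·P = 59784.
Checking the remaining points: n·X = 59784, n·Y = 59784, n·Z = 59784.
All equal 59784, so all 6 points lie in one plane.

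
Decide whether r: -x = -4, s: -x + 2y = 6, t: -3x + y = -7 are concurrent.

Intersecting r and s: solving the 2×2 system gives (x, y) = (4, 5).
Substitute into t: (-3)(4) + (1)(5) = -7.
This equals -7, so (4, 5) lies on all three lines and they are concurrent.

Yes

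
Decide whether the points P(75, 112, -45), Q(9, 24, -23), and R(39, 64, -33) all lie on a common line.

PQ = (-66, -88, 22), PR = (-36, -48, 12).
Each component of PR is 6/11 times the corresponding component of PQ, so PR = 6/11·PQ and the points are collinear.

Yes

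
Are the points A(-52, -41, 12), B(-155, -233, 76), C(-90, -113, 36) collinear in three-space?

AB = (-103, -192, 64), AC = (-38, -72, 24).
AB × AC = (0, 40, 120).
The cross product is nonzero, so the points do not lie on one line.

No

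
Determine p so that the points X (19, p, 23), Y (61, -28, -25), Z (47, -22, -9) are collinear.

Collinearity requires XY × XZ = 0; each component is linear in p.
The x-component gives (-16)p + (-160) = 0, so p = -10.
The remaining components then also vanish.

-10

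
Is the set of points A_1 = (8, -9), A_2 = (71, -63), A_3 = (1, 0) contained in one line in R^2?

No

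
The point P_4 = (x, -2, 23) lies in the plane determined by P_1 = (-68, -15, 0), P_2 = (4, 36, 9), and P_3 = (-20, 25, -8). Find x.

The plane through P_1, P_2, P_3 has equation −768x + 1008y + 432z = 37104.
Substituting P_4: (-768)x + (7920) = 37104, so x = -38.

-38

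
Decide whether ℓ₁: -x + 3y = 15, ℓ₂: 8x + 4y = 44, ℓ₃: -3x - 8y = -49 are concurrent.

The three lines meet at one point iff the augmented coefficient matrix [aᵢ bᵢ cᵢ] has rank < 3, i.e. its determinant vanishes.
Here the determinant is -156.
Nonzero, so no common point exists.

No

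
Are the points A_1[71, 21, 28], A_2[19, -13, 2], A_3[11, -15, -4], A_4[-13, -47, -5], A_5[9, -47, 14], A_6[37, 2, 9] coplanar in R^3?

The plane through A_1, A_2, A_3 has normal n = A_1A_2 × A_1A_3 = (152, -104, -168) and equation n·P = 3904.
Checking the remaining points: n·A_4 = 3752, n·A_5 = 3904, n·A_6 = 3904.
Since n·A_4 = 3752 ≠ 3904, A_4 is off the plane and the points are not all coplanar.

No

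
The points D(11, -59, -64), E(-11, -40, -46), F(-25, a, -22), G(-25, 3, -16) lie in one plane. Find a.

-7

Coplanarity ⇔ det[DE; DF; DG] = 0.
Expanding, this is linear in a: (-408)a + (-2856) = 0.
So a = -7.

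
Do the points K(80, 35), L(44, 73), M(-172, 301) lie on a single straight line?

Yes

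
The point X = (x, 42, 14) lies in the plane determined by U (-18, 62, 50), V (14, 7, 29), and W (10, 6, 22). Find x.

Coplanarity requires UV · (UW × UX) = 0.
UV = (32, -55, -21), UW = (28, -56, -28); the triple product is linear in x with coefficient 364 and constant term 9464.
Setting it to zero: x = -26.

-26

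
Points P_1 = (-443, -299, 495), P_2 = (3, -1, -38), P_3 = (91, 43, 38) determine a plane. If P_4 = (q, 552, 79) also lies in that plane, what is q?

989

The plane through P_1, P_2, P_3 has equation 46100x − 80800y − 6600z = 469900.
Substituting P_4: (46100)q + (-45123000) = 469900, so q = 989.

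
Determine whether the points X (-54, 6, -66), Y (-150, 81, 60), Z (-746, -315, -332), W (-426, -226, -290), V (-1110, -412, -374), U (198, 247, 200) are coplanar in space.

The plane through X, Y, Z has normal n = XY × XZ = (20496, -112728, 82716) and equation n·P = -7242408.
Checking the remaining points: n·W = -7242408, n·V = -7242408, n·U = -7242408.
All equal -7242408, so all 6 points lie in one plane.

Yes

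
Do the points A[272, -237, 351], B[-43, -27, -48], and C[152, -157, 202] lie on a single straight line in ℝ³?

No

AB = (-315, 210, -399), AC = (-120, 80, -149).
AB × AC = (630, 945, 0).
The cross product is nonzero, so the points do not lie on one line.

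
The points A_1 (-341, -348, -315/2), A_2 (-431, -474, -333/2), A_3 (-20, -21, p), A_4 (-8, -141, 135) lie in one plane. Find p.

-3

Coplanarity ⇔ det[A_1A_2; A_1A_3; A_1A_4] = 0.
Expanding, this is linear in p: (-23328)p + (-69984) = 0.
So p = -3.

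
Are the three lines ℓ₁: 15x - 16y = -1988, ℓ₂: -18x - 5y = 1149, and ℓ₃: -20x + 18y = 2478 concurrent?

Lines aᵢx + bᵢy = cᵢ with pairwise distinct directions are concurrent exactly when det[aᵢ bᵢ cᵢ] = 0.
Here the determinant is 848.
Nonzero, so no common point exists.

No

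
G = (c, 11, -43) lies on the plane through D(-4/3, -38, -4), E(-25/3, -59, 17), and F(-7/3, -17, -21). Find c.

-5

A normal to the plane is n = DE × DF = (-84, -140, -168).
G lies in the plane iff n · DG = 0.
This gives (-84)c + (-420) = 0, so c = -5.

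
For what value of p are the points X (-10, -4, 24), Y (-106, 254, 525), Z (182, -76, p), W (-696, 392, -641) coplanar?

324

Coplanarity ⇔ det[XY; XZ; XW] = 0.
Expanding, this is linear in p: (-138972)p + (45026928) = 0.
So p = 324.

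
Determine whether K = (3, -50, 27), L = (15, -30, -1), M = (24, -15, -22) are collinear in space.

Yes

KL = (12, 20, -28), KM = (21, 35, -49).
KL × KM = (0, 0, 0).
The cross product vanishes, so the three points are collinear.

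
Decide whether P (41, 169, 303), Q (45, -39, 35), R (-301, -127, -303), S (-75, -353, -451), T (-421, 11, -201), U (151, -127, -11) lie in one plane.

The plane through P, Q, R has normal n = PQ × PR = (46720, 94080, -72320) and equation n·X = -4097920.
Checking the remaining points: n·S = -4097920, n·T = -4097920, n·U = -4097920.
All equal -4097920, so all 6 points lie in one plane.

Yes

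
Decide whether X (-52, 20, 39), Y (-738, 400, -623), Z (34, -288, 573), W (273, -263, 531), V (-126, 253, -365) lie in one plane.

The plane through X, Y, Z has normal n = XY × XZ = (-976, 309392, 178608) and equation n·P = 13204304.
Checking the remaining points: n·W = 13204304, n·V = 13207232.
Since n·V = 13207232 ≠ 13204304, V is off the plane and the points are not all coplanar.

No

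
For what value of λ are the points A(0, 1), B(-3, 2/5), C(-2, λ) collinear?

Collinearity: (C − A) must be parallel to (B − A) = (-3, -3/5).
Cross-multiplying the components: (λ − 1)·(-3) = (-2)·(-3/5).
Solving gives λ = 3/5.

3/5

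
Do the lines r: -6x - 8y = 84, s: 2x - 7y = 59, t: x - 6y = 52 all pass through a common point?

Yes

Intersecting r and s: solving the 2×2 system gives (x, y) = (-2, -9).
Substitute into t: (1)(-2) + (-6)(-9) = 52.
This equals 52, so (-2, -9) lies on all three lines and they are concurrent.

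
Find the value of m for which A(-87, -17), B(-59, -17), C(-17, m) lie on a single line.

-17

Collinearity: (C − A) must be parallel to (B − A) = (28, 0).
Cross-multiplying the components: (m − (-17))·(28) = (70)·(0).
Solving gives m = -17.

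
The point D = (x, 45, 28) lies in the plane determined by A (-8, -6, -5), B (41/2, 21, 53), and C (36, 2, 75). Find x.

5/2

The plane through A, B, C has equation 1696x + 272y − 960z = -10400.
Substituting D: (1696)x + (-14640) = -10400, so x = 5/2.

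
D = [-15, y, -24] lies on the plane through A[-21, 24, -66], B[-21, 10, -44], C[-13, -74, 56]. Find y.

A normal to the plane is n = AB × AC = (448, 176, 112).
D lies in the plane iff n · AD = 0.
This gives (176)y + (3168) = 0, so y = -18.

-18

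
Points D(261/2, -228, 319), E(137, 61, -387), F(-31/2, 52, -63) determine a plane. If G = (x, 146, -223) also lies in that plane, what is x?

-97/2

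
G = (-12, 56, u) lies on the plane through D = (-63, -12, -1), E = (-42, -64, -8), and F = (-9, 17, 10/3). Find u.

26/3

A normal to the plane is n = DE × DF = (-67/3, -469, 3417).
G lies in the plane iff n · DG = 0.
This gives (3417)u + (-29614) = 0, so u = 26/3.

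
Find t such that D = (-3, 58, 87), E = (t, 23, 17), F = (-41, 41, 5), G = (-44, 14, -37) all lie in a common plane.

-17

Coplanarity ⇔ det[DE; DF; DG] = 0.
Expanding, this is linear in t: (-1500)t + (-25500) = 0.
So t = -17.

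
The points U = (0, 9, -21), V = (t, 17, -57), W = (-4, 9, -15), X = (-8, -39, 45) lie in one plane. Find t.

18

The points are coplanar iff UV · (UW × UX) = 0.
Expanding, this is linear in t: (288)t + (-5184) = 0.
So t = 18.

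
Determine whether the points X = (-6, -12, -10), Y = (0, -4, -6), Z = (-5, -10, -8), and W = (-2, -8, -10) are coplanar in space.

Yes

The four points are coplanar iff the 3×3 determinant with rows XY, XZ, XW is zero.
Rows: (6, 8, 4), (1, 2, 2), (4, 4, 0).
Expanding along the first row: (6)(-8) − (8)(-8) + (4)(-4) = 0.
Zero determinant ⇒ coplanar.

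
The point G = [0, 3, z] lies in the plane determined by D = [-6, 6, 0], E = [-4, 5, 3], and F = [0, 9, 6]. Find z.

A normal to the plane is n = DE × DF = (-15, 6, 12).
G lies in the plane iff n · DG = 0.
This gives (12)z + (-108) = 0, so z = 9.

9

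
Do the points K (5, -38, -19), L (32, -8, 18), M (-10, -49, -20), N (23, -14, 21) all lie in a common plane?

No

The four points are coplanar iff the 3×3 determinant with rows KL, KM, KN is zero.
Rows: (27, 30, 37), (-15, -11, -1), (18, 24, 40).
Expanding along the first row: (27)(-416) − (30)(-582) + (37)(-162) = 234.
Nonzero ⇒ not coplanar.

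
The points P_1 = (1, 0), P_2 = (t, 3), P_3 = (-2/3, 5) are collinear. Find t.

Collinearity: (P_2 − P_1) must be parallel to (P_3 − P_1) = (-5/3, 5).
Cross-multiplying the components: (t − 1)·(5) = (3)·(-5/3).
Solving gives t = 0.

0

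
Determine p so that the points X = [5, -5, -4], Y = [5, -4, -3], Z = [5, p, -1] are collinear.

Collinearity requires XY × XZ = 0; each component is linear in p.
The x-component gives (-1)p + (-2) = 0, so p = -2.
The remaining components then also vanish.

-2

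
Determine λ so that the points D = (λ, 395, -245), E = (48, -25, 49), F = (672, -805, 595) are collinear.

Direction EF = (624, -780, 546). From the y-coordinate of D, the parameter along the line is τ = (395 − (-25))/(-780) = -7/13.
Then λ = 48 + (-7/13)·(624) = -288.

-288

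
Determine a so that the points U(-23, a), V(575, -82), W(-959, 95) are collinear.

-13

The three points are collinear iff det[UV; UW] = 0.
This determinant is linear in a: (-1534)a + (-19942) = 0, so a = -13.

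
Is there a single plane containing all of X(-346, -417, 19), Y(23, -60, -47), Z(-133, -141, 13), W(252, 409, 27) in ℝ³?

With X as base: XY = (369, 357, -66), XZ = (213, 276, -6), XW = (598, 826, 8).
XZ × XW = (7164, -5292, 10890).
XY · (XZ × XW) = 35532.
Since 35532 ≠ 0, the four points are not coplanar.

No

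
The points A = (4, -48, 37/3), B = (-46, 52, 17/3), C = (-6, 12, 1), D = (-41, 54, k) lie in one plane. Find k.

Coplanarity ⇔ det[AB; AC; AD] = 0.
Expanding, this is linear in k: (-2000)k + (20000/3) = 0.
So k = 10/3.

10/3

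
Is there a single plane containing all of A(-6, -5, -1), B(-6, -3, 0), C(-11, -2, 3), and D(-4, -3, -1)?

With A as base: AB = (0, 2, 1), AC = (-5, 3, 4), AD = (2, 2, 0).
AC × AD = (-8, 8, -16).
AB · (AC × AD) = 0.
The scalar triple product vanishes, so the four points are coplanar.

Yes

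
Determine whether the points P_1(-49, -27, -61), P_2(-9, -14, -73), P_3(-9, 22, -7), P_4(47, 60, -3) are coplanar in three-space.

No

A normal to the plane through P_1, P_2, P_3 is n = P_1P_2 × P_1P_3 = (1290, -2640, 1440).
The plane has equation n·P = -79770. For P_4: n·P_4 = -102090.
-102090 ≠ -79770, so P_4 is off the plane.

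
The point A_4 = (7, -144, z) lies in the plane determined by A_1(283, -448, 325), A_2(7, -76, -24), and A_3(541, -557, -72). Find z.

The plane through A_1, A_2, A_3 has equation −185725x − 199614y − 65892z = 15451997.
Substituting A_4: (-65892)z + (27444341) = 15451997, so z = 182.

182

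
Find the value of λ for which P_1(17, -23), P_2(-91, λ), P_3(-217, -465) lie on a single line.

-227

The three points are collinear iff det[P_1P_2; P_1P_3] = 0.
This determinant is linear in λ: (234)λ + (53118) = 0, so λ = -227.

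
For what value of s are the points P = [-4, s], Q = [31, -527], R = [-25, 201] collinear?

-72

Collinearity: (P − Q) must be parallel to (R − Q) = (-56, 728).
Cross-multiplying the components: (s − (-527))·(-56) = (-35)·(728).
Solving gives s = -72.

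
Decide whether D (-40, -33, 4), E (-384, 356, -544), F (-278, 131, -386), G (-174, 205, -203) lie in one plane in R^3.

No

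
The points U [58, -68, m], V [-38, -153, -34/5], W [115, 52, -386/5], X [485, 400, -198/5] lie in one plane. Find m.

52/5

Coplanarity ⇔ det[UV; UW; UX] = 0.
Expanding, this is linear in m: (22606)m + (-1175512/5) = 0.
So m = 52/5.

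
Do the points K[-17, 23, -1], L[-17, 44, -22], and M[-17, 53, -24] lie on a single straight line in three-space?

No

KL = (0, 21, -21), KM = (0, 30, -23).
KL × KM = (147, 0, 0).
The cross product is nonzero, so the points do not lie on one line.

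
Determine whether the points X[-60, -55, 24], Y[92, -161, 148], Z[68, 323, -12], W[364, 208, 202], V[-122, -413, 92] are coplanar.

The plane through X, Y, Z has normal n = XY × XZ = (-43056, 21344, 71024) and equation n·P = 3114016.
Checking the remaining points: n·W = 3114016, n·V = 2971968.
Since n·V = 2971968 ≠ 3114016, V is off the plane and the points are not all coplanar.

No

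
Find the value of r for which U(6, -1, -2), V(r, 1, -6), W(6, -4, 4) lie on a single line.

6

Direction UW = (0, -3, 6). From the y-coordinate of V, the parameter along the line is τ = (1 − (-1))/(-3) = -2/3.
Then r = 6 + (-2/3)·(0) = 6.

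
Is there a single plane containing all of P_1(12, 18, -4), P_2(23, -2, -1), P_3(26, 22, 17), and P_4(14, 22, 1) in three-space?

With P_1 as base: P_1P_2 = (11, -20, 3), P_1P_3 = (14, 4, 21), P_1P_4 = (2, 4, 5).
P_1P_3 × P_1P_4 = (-64, -28, 48).
P_1P_2 · (P_1P_3 × P_1P_4) = 0.
The scalar triple product vanishes, so the four points are coplanar.

Yes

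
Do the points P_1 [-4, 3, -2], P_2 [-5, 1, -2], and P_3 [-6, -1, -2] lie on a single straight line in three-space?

Yes

P_1P_2 = (-1, -2, 0), P_1P_3 = (-2, -4, 0).
Each component of P_1P_3 is 2 times the corresponding component of P_1P_2, so P_1P_3 = 2·P_1P_2 and the points are collinear.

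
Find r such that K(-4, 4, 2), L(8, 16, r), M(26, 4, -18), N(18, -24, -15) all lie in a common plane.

-5

Normal to plane KMN: n = (-560, 70, -840); plane equation n·P = 840.
Requiring n·L = 840: (-840)r + (-3360) = 840.
So r = -5.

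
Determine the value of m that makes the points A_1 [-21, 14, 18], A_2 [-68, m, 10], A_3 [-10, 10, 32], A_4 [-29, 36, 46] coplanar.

Normal to plane A_1A_3A_4: n = (-420, -420, 210); plane equation n·P = 6720.
Requiring n·A_2 = 6720: (-420)m + (30660) = 6720.
So m = 57.

57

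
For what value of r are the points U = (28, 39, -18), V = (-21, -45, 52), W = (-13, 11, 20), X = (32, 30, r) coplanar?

-16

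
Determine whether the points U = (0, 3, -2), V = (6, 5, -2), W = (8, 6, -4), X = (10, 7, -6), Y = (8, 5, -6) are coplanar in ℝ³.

No

The plane through U, V, W has normal n = UV × UW = (-4, 12, 2) and equation n·P = 32.
Checking the remaining points: n·X = 32, n·Y = 16.
Since n·Y = 16 ≠ 32, Y is off the plane and the points are not all coplanar.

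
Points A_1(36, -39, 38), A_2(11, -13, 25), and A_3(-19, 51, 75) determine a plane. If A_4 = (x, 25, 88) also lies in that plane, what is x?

6

Coplanarity requires A_1A_2 · (A_1A_3 × A_1A_4) = 0.
A_1A_2 = (-25, 26, -13), A_1A_3 = (-55, 90, 37); the triple product is linear in x with coefficient 2132 and constant term -12792.
Setting it to zero: x = 6.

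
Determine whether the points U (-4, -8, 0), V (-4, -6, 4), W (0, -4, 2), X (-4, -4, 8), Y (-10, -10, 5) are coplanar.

The plane through U, V, W has normal n = UV × UW = (-12, 16, -8) and equation n·P = -80.
Checking the remaining points: n·X = -80, n·Y = -80.
All equal -80, so all 5 points lie in one plane.

Yes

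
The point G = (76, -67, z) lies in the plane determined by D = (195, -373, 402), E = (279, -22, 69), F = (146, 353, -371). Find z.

39

The plane through D, E, F has equation −29565x + 81249y + 78183z = -4641486.
Substituting G: (78183)z + (-7690623) = -4641486, so z = 39.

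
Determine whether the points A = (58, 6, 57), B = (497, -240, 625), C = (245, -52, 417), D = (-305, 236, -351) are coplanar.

No

The four points are coplanar iff the 3×3 determinant with rows AB, AC, AD is zero.
Rows: (439, -246, 568), (187, -58, 360), (-363, 230, -408).
Expanding along the first row: (439)(-59136) − (-246)(54384) + (568)(21956) = -111232.
Nonzero ⇒ not coplanar.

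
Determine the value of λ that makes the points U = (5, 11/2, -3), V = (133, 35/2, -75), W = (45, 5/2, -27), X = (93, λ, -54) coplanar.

7

The points are coplanar iff UV · (UW × UX) = 0.
Expanding, this is linear in λ: (192)λ + (-1344) = 0.
So λ = 7.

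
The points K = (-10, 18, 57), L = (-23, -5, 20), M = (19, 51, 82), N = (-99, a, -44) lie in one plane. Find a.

-91

Normal to plane KLM: n = (646, -748, 238); plane equation n·P = -6358.
Requiring n·N = -6358: (-748)a + (-74426) = -6358.
So a = -91.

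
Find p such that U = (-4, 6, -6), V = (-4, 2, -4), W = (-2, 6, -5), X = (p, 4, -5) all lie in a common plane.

The points are coplanar iff UV · (UW × UX) = 0.
Expanding, this is linear in p: (-4)p + (-16) = 0.
So p = -4.

-4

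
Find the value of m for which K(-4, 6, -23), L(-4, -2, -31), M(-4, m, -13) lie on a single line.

16

Collinearity requires KL × KM = 0; each component is linear in m.
The x-component gives (8)m + (-128) = 0, so m = 16.
The remaining components then also vanish.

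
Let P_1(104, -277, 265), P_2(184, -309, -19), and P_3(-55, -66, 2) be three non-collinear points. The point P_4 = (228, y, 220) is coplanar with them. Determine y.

-397

The plane through P_1, P_2, P_3 has equation 68340x + 66196y + 11792z = -8104052.
Substituting P_4: (66196)y + (18175760) = -8104052, so y = -397.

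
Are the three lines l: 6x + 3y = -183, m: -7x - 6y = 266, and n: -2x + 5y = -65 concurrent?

Yes

Intersecting l and m: solving the 2×2 system gives (x, y) = (-20, -21).
Substitute into n: (-2)(-20) + (5)(-21) = -65.
This equals -65, so (-20, -21) lies on all three lines and they are concurrent.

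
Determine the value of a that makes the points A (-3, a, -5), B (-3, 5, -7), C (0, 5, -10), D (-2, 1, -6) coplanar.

The points are coplanar iff AB · (AC × AD) = 0.
Expanding, this is linear in a: (6)a + (-6) = 0.
So a = 1.

1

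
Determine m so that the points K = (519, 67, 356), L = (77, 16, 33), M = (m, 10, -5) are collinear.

Direction KL = (-442, -51, -323). From the y-coordinate of M, the parameter along the line is τ = (10 − 67)/(-51) = 19/17.
Then m = 519 + 19/17·(-442) = 25.

25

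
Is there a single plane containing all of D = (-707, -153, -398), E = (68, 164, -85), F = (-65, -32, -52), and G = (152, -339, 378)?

No

With D as base: DE = (775, 317, 313), DF = (642, 121, 346), DG = (859, -186, 776).
DF × DG = (158252, -200978, -223351).
DE · (DF × DG) = -10973589.
Since -10973589 ≠ 0, the four points are not coplanar.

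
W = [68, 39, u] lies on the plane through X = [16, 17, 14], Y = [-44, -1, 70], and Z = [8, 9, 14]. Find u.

The plane through X, Y, Z has equation 448x − 448y + 336z = 4256.
Substituting W: (336)u + (12992) = 4256, so u = -26.

-26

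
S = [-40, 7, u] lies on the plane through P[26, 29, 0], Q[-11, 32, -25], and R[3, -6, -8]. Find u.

The plane through P, Q, R has equation −899x + 279y + 1364z = -15283.
Substituting S: (1364)u + (37913) = -15283, so u = -39.

-39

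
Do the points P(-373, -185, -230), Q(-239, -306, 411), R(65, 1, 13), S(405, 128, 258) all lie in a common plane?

No

With P as base: PQ = (134, -121, 641), PR = (438, 186, 243), PS = (778, 313, 488).
PR × PS = (14709, -24690, -7614).
PQ · (PR × PS) = 77922.
Since 77922 ≠ 0, the four points are not coplanar.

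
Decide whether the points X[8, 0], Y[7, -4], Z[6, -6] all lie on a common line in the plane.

XY = (-1, -4), XZ = (-2, -6).
Twice the signed area of △XYZ is (-1)(-6) − (-4)(-2) = -2.
The area is nonzero, so the three points are not collinear.

No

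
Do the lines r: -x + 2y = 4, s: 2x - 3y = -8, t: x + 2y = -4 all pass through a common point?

Yes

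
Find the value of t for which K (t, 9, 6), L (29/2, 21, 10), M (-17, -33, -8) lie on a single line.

Direction LM = (-63/2, -54, -18). From the y-coordinate of K, the parameter along the line is τ = (9 − 21)/(-54) = 2/9.
Then t = 29/2 + 2/9·(-63/2) = 15/2.

15/2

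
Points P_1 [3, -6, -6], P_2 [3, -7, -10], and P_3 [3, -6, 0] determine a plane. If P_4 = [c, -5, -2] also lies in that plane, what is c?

A normal to the plane is n = P_1P_2 × P_1P_3 = (-6, 0, 0).
P_4 lies in the plane iff n · P_1P_4 = 0.
This gives (-6)c + (18) = 0, so c = 3.

3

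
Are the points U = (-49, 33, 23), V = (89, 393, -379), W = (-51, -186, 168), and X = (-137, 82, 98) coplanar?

The four points are coplanar iff the 3×3 determinant with rows UV, UW, UX is zero.
Rows: (138, 360, -402), (-2, -219, 145), (-88, 49, 75).
Expanding along the first row: (138)(-23530) − (360)(12610) + (-402)(-19370) = 0.
Zero determinant ⇒ coplanar.

Yes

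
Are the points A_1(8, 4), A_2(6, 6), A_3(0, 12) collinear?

A_1A_2 = (-2, 2), A_1A_3 = (-8, 8).
Checking proportionality: A_1A_3 = 4·A_1A_2, so the vectors are parallel and the points are collinear.

Yes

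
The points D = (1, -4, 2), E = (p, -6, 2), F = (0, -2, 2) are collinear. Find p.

2

Collinearity requires DE × DF = 0; each component is linear in p.
The z-component gives (2)p + (-4) = 0, so p = 2.
The remaining components then also vanish.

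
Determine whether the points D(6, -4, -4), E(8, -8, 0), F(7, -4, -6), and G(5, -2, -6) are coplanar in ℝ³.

Yes

A normal to the plane through D, E, F is n = DE × DF = (8, 8, 4).
The plane has equation n·P = 0. For G: n·G = 0.
Equal, so G lies in the plane and all four are coplanar.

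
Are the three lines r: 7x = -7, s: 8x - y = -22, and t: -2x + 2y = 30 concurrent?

Yes

Lines aᵢx + bᵢy = cᵢ with pairwise distinct directions are concurrent exactly when det[aᵢ bᵢ cᵢ] = 0.
Here the determinant is 0.
It vanishes, so the lines are concurrent at (-1, 14).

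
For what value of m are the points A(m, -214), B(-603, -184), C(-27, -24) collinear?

The three points are collinear iff det[AB; AC] = 0.
This determinant is linear in m: (-160)m + (-113760) = 0, so m = -711.

-711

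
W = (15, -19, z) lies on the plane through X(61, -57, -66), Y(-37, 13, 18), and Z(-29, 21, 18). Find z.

A normal to the plane is n = XY × XZ = (-672, 672, -1344).
W lies in the plane iff n · XW = 0.
This gives (-1344)z + (-32256) = 0, so z = -24.

-24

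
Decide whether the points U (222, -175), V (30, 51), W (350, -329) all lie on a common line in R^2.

UV = (-192, 226), UW = (128, -154).
If collinear, UW would be a scalar multiple of UV. But (-192)·(-154) ≠ (226)·(128) (difference 640), so they are not parallel; the points are not collinear.

No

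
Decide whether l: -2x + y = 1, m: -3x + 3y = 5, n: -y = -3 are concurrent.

Intersecting l and m: solving the 2×2 system gives (x, y) = (2/3, 7/3).
Substitute into n: (0)(2/3) + (-1)(7/3) = -7/3.
But n requires -3 ≠ -7/3, so the three lines have no common point.

No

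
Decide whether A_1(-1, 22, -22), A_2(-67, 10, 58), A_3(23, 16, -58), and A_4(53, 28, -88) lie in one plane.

No

A normal to the plane through A_1, A_2, A_3 is n = A_1A_2 × A_1A_3 = (912, -456, 684).
The plane has equation n·P = -25992. For A_4: n·A_4 = -24624.
-24624 ≠ -25992, so A_4 is off the plane.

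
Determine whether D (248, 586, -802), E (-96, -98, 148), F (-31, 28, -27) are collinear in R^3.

No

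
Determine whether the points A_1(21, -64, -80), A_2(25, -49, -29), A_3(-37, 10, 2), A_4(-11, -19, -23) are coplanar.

With A_1 as base: A_1A_2 = (4, 15, 51), A_1A_3 = (-58, 74, 82), A_1A_4 = (-32, 45, 57).
A_1A_3 × A_1A_4 = (528, 682, -242).
A_1A_2 · (A_1A_3 × A_1A_4) = 0.
The scalar triple product vanishes, so the four points are coplanar.

Yes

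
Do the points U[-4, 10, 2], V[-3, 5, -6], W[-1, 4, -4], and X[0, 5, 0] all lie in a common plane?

A normal to the plane through U, V, W is n = UV × UW = (-18, -18, 9).
The plane has equation n·P = -90. For X: n·X = -90.
Equal, so X lies in the plane and all four are coplanar.

Yes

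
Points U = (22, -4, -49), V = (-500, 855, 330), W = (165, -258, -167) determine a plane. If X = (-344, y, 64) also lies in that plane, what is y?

A normal to the plane is n = UV × UW = (-5096, -7399, 9751).
X lies in the plane iff n · UX = 0.
This gives (-7399)y + (2937403) = 0, so y = 397.

397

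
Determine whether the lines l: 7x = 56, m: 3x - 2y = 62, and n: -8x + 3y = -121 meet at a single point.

Yes

Intersecting l and m: solving the 2×2 system gives (x, y) = (8, -19).
Substitute into n: (-8)(8) + (3)(-19) = -121.
This equals -121, so (8, -19) lies on all three lines and they are concurrent.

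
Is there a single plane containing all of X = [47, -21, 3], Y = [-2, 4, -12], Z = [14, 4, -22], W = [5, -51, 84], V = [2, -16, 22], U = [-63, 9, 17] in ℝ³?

Yes

The plane through X, Y, Z has normal n = XY × XZ = (-250, -730, -400) and equation n·P = 2380.
Checking the remaining points: n·W = 2380, n·V = 2380, n·U = 2380.
All equal 2380, so all 6 points lie in one plane.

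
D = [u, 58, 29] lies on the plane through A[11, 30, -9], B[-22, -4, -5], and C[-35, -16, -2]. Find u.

3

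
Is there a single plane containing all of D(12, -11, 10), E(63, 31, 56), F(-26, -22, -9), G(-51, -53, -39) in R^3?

No

A normal to the plane through D, E, F is n = DE × DF = (-292, -779, 1035).
The plane has equation n·P = 15415. For G: n·G = 15814.
15814 ≠ 15415, so G is off the plane.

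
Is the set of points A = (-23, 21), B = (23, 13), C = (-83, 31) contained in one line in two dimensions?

No

AB = (46, -8), AC = (-60, 10).
Twice the signed area of △ABC is (46)(10) − (-8)(-60) = -20.
The area is nonzero, so the three points are not collinear.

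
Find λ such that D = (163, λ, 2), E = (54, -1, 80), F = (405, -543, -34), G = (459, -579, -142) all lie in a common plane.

Coplanarity ⇔ det[DE; DF; DG] = 0.
Expanding, this is linear in λ: (-31752)λ + (-4667544) = 0.
So λ = -147.

-147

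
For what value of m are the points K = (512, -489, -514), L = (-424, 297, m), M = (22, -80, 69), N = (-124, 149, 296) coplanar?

602

Coplanarity ⇔ det[KL; KM; KN] = 0.
Expanding, this is linear in m: (-52496)m + (31602592) = 0.
So m = 602.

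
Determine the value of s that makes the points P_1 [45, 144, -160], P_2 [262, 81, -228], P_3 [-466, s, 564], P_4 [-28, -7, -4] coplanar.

-437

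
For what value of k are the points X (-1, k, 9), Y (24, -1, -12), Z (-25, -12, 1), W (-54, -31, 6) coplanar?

The points are coplanar iff XY · (XZ × XW) = 0.
Expanding, this is linear in k: (132)k + (-7920) = 0.
So k = 60.

60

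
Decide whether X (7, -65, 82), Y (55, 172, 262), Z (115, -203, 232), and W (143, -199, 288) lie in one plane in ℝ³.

The four points are coplanar iff the 3×3 determinant with rows XY, XZ, XW is zero.
Rows: (48, 237, 180), (108, -138, 150), (136, -134, 206).
Expanding along the first row: (48)(-8328) − (237)(1848) + (180)(4296) = -64440.
Nonzero ⇒ not coplanar.

No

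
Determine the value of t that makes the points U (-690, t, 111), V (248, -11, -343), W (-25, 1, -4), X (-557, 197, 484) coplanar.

741

The points are coplanar iff UV · (UW × UX) = 0.
Expanding, this is linear in t: (47124)t + (-34918884) = 0.
So t = 741.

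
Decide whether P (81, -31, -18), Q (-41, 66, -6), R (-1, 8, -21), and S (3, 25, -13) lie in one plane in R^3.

No

The four points are coplanar iff the 3×3 determinant with rows PQ, PR, PS is zero.
Rows: (-122, 97, 12), (-82, 39, -3), (-78, 56, 5).
Expanding along the first row: (-122)(363) − (97)(-644) + (12)(-1550) = -418.
Nonzero ⇒ not coplanar.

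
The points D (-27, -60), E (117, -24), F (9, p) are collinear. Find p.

Collinearity: (F − D) must be parallel to (E − D) = (144, 36).
Cross-multiplying the components: (p − (-60))·(144) = (36)·(36).
Solving gives p = -51.

-51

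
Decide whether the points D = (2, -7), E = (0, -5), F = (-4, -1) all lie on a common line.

DE = (-2, 2), DF = (-6, 6).
det[DE; DF] = (-2)(6) − (2)(-6) = 0.
The determinant is zero, so the points are collinear.

Yes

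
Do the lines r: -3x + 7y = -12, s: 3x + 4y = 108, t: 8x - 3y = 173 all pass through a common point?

Lines aᵢx + bᵢy = cᵢ with pairwise distinct directions are concurrent exactly when det[aᵢ bᵢ cᵢ] = 0.
Here the determinant is -141.
Nonzero, so no common point exists.

No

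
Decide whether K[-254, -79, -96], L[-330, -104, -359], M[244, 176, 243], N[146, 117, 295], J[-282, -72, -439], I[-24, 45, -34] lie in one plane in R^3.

No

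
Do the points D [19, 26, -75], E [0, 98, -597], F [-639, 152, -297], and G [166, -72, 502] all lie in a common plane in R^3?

No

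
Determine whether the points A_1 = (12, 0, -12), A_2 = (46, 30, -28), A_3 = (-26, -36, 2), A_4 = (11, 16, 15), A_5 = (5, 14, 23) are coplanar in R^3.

The plane through A_1, A_2, A_3 has normal n = A_1A_2 × A_1A_3 = (-156, 132, -84) and equation n·P = -864.
Checking the remaining points: n·A_4 = -864, n·A_5 = -864.
All equal -864, so all 5 points lie in one plane.

Yes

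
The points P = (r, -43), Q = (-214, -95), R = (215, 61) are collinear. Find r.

Collinearity: (P − Q) must be parallel to (R − Q) = (429, 156).
Cross-multiplying the components: (r − (-214))·(156) = (52)·(429).
Solving gives r = -71.

-71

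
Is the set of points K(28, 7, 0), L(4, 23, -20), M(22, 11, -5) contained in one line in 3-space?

KL = (-24, 16, -20), KM = (-6, 4, -5).
Each component of KM is 1/4 times the corresponding component of KL, so KM = 1/4·KL and the points are collinear.

Yes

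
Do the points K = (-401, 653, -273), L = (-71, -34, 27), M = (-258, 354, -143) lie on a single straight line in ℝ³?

No

KL = (330, -687, 300), KM = (143, -299, 130).
KL × KM = (390, 0, -429).
The cross product is nonzero, so the points do not lie on one line.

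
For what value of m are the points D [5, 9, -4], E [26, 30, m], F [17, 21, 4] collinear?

10

Collinearity requires DE × DF = 0; each component is linear in m.
The x-component gives (-12)m + (120) = 0, so m = 10.
The remaining components then also vanish.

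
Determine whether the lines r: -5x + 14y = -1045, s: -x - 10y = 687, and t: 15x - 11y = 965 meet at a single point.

The three lines meet at one point iff the augmented coefficient matrix [aᵢ bᵢ cᵢ] has rank < 3, i.e. its determinant vanishes.
Here the determinant is 0.
It vanishes, so the lines are concurrent at (13, -70).

Yes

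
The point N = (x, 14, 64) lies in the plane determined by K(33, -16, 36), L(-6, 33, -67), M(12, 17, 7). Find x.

The plane through K, L, M has equation 1978x + 1032y − 258z = 39474.
Substituting N: (1978)x + (-2064) = 39474, so x = 21.

21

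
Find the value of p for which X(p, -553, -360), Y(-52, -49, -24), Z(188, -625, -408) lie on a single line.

158

Direction YZ = (240, -576, -384). From the y-coordinate of X, the parameter along the line is τ = (-553 − (-49))/(-576) = 7/8.
Then p = (-52) + 7/8·(240) = 158.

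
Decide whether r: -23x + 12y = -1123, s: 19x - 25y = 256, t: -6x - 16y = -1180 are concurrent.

No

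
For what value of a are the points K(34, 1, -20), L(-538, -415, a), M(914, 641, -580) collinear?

Direction KM = (880, 640, -560). From the x-coordinate of L, the parameter along the line is τ = (-538 − 34)/880 = -13/20.
Then a = (-20) + (-13/20)·(-560) = 344.

344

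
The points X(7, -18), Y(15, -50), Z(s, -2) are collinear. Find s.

3

Collinearity: (Z − X) must be parallel to (Y − X) = (8, -32).
Cross-multiplying the components: (s − 7)·(-32) = (16)·(8).
Solving gives s = 3.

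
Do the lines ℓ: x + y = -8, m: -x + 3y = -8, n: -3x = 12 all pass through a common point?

Intersecting ℓ and m: solving the 2×2 system gives (x, y) = (-4, -4).
Substitute into n: (-3)(-4) + (0)(-4) = 12.
This equals 12, so (-4, -4) lies on all three lines and they are concurrent.

Yes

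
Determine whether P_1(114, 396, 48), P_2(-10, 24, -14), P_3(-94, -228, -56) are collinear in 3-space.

Yes

P_1P_2 = (-124, -372, -62), P_1P_3 = (-208, -624, -104).
Each component of P_1P_3 is 52/31 times the corresponding component of P_1P_2, so P_1P_3 = 52/31·P_1P_2 and the points are collinear.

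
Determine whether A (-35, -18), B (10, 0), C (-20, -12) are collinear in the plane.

Yes

AB = (45, 18), AC = (15, 6).
Twice the signed area of △ABC is (45)(6) − (18)(15) = 0.
The triangle is degenerate (zero area), so the points are collinear.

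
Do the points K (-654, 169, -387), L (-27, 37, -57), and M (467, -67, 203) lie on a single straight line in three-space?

KL = (627, -132, 330), KM = (1121, -236, 590).
KL × KM = (0, 0, 0).
The cross product vanishes, so the three points are collinear.

Yes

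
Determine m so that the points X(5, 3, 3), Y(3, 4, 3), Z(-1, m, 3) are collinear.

Collinearity requires XY × XZ = 0; each component is linear in m.
The z-component gives (-2)m + (12) = 0, so m = 6.
The remaining components then also vanish.

6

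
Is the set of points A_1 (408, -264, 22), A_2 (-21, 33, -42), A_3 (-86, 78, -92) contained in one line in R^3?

No

A_1A_2 = (-429, 297, -64), A_1A_3 = (-494, 342, -114).
A_1A_2 × A_1A_3 = (-11970, -17290, 0).
The cross product is nonzero, so the points do not lie on one line.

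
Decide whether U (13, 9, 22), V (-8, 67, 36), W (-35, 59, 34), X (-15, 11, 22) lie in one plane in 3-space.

No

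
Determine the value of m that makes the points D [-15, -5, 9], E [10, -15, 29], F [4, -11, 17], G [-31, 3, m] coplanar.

-11

Normal to plane DEF: n = (40, 180, 40); plane equation n·P = -1140.
Requiring n·G = -1140: (40)m + (-700) = -1140.
So m = -11.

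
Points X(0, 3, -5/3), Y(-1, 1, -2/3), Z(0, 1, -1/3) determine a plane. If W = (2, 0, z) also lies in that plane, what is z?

The plane through X, Y, Z has equation −(2/3)x + (4/3)y + 2z = 2/3.
Substituting W: (2)z + (-4/3) = 2/3, so z = 1.

1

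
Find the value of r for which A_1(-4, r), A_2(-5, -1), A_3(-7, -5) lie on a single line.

1

Collinearity: (A_1 − A_2) must be parallel to (A_3 − A_2) = (-2, -4).
Cross-multiplying the components: (r − (-1))·(-2) = (1)·(-4).
Solving gives r = 1.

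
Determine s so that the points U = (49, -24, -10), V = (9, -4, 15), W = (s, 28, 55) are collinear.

-55

Collinearity requires UV × UW = 0; each component is linear in s.
The y-component gives (25)s + (1375) = 0, so s = -55.
The remaining components then also vanish.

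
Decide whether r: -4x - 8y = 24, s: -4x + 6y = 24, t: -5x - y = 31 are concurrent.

No

Intersecting r and s: solving the 2×2 system gives (x, y) = (-6, 0).
Substitute into t: (-5)(-6) + (-1)(0) = 30.
But t requires 31 ≠ 30, so the three lines have no common point.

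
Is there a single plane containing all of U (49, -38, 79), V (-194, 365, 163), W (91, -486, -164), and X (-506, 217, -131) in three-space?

Yes

With U as base: UV = (-243, 403, 84), UW = (42, -448, -243), UX = (-555, 255, -210).
UW × UX = (156045, 143685, -237930).
UV · (UW × UX) = 0.
The scalar triple product vanishes, so the four points are coplanar.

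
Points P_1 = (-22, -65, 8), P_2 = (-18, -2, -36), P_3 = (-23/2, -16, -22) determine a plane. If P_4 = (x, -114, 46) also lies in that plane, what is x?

-37/2

A normal to the plane is n = P_1P_2 × P_1P_3 = (266, -342, -931/2).
P_4 lies in the plane iff n · P_1P_4 = 0.
This gives (266)x + (4921) = 0, so x = -37/2.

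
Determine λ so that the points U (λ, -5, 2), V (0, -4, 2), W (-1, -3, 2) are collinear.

1

Direction VW = (-1, 1, 0). From the y-coordinate of U, the parameter along the line is τ = (-5 − (-4))/1 = -1.
Then λ = 0 + (-1)·(-1) = 1.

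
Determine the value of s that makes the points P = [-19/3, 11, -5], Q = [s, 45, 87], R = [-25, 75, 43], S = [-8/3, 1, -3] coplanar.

-11

The points are coplanar iff PQ · (PR × PS) = 0.
Expanding, this is linear in s: (608)s + (6688) = 0.
So s = -11.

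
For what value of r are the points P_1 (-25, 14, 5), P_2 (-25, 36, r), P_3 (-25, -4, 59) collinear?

-61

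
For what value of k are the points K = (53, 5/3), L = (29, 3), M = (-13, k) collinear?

16/3

The three points are collinear iff det[KL; KM] = 0.
This determinant is linear in k: (-24)k + (128) = 0, so k = 16/3.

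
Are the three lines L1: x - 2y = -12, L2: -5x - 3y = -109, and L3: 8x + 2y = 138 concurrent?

Lines aᵢx + bᵢy = cᵢ with pairwise distinct directions are concurrent exactly when det[aᵢ bᵢ cᵢ] = 0.
Here the determinant is 0.
It vanishes, so the lines are concurrent at (14, 13).

Yes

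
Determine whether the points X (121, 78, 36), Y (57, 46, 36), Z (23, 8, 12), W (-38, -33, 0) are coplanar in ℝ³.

The four points are coplanar iff the 3×3 determinant with rows XY, XZ, XW is zero.
Rows: (-64, -32, 0), (-98, -70, -24), (-159, -111, -36).
Expanding along the first row: (-64)(-144) − (-32)(-288) + (0)(-252) = 0.
Zero determinant ⇒ coplanar.

Yes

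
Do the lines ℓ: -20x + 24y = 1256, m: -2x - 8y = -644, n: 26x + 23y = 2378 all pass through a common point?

Lines aᵢx + bᵢy = cᵢ with pairwise distinct directions are concurrent exactly when det[aᵢ bᵢ cᵢ] = 0.
Here the determinant is 0.
It vanishes, so the lines are concurrent at (26, 74).

Yes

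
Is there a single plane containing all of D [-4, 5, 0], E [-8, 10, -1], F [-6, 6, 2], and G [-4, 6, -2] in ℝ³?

A normal to the plane through D, E, F is n = DE × DF = (11, 10, 6).
The plane has equation n·P = 6. For G: n·G = 4.
4 ≠ 6, so G is off the plane.

No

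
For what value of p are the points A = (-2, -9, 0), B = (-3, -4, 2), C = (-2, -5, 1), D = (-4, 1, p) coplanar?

Normal to plane ABC: n = (-3, 1, -4); plane equation n·P = -3.
Requiring n·D = -3: (-4)p + (13) = -3.
So p = 4.

4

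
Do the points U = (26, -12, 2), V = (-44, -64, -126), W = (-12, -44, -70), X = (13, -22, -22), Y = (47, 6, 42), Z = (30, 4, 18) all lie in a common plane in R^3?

Yes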